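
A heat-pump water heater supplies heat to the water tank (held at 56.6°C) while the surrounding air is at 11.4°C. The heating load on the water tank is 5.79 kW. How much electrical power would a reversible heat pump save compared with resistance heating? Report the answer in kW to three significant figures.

In absolute terms T_C = 284.55 K and T_H = 329.75 K, so ΔT = 45.20 K.
COP_Carnot = T_H/ΔT = 329.75/45.20 = 7.295.
Resistance heating needs Ẇ_res = Q̇_H = 5.790 kW; the reversible heat pump needs only Ẇ_hp = Q̇_H/COP = 0.7937 kW.
Saving = 5.790 − 0.7937 = 4.996 kW.

5.00 kW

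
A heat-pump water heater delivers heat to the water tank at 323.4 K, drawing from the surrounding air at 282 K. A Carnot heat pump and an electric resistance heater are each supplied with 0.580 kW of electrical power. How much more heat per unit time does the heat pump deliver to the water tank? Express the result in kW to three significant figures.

3.95 kW

The reservoir spacing is ΔT = 323.4 − 282 = 41.40 K.
COP_Carnot = T_H/ΔT = 323.40/41.40 = 7.812.
The heat pump delivers Q̇_H = COP × Ẇ = 4.531 kW; the resistance heater delivers Ẇ = 0.5800 kW.
Extra = (COP − 1)·Ẇ = 3.951 kW.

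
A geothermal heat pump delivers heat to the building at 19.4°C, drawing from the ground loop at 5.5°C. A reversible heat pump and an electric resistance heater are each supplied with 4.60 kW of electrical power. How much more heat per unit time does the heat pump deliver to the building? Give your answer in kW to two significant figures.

92 kW

In absolute terms T_C = 278.65 K and T_H = 292.55 K, so ΔT = 13.90 K.
COP_Carnot = T_H/ΔT = 292.55/13.90 = 21.05.
The heat pump delivers Q̇_H = COP × Ẇ = 96.82 kW; the resistance heater delivers Ẇ = 4.600 kW.
Extra = (COP − 1)·Ẇ = 92.22 kW.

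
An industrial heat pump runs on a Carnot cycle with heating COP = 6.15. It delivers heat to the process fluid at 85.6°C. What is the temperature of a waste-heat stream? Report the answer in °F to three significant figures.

COP_HP = T_H/(T_H − T_C) gives T_H − T_C = T_H/COP.
With T_H = 358.75 K, T_C = 358.75 × (1 − 1/6.15) = 300.42 K.
Converting, 300.42 K = 81.08°F.

81.1 °F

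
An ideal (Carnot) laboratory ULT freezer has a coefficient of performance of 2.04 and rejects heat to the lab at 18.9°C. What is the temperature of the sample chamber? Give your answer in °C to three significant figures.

For a Carnot refrigerator COP_R = T_C/(T_H − T_C), so T_C = COP·T_H/(1 + COP).
With T_H = 292.05 K, T_C = 2.04 × 292.05/3.040 = 195.98 K.
Converting, 195.98 K = -77.17°C.

-77.2 °C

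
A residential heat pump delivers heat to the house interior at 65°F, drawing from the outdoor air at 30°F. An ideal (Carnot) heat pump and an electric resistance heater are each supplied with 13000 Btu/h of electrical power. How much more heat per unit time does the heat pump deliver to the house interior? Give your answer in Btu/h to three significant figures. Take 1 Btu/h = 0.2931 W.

In absolute terms T_C = 272.04 K and T_H = 291.48 K, so ΔT = 19.44 K.
COP_Carnot = T_H/ΔT = 291.48/19.44 = 14.99.
The heat pump delivers Q̇_H = COP × Ẇ = 194900 Btu/h; the resistance heater delivers Ẇ = 13000 Btu/h.
Extra = (COP − 1)·Ẇ = 181900 Btu/h.

182000 Btu/h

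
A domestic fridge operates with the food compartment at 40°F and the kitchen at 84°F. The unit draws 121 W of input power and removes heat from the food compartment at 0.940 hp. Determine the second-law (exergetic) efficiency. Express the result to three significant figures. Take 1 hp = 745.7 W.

0.510

Converting, Q̇_C = 0.9400 hp = 701.0 W, so COP_actual = Q̇_C/Ẇ = 701.0/121.0 = 5.793.
In absolute terms T_C = 277.59 K and T_H = 302.04 K, so ΔT = 24.44 K.
COP_Carnot = T_C/ΔT = 277.59/24.44 = 11.36.
η_II = COP_actual/COP_Carnot = 5.793/11.36 = 0.5101.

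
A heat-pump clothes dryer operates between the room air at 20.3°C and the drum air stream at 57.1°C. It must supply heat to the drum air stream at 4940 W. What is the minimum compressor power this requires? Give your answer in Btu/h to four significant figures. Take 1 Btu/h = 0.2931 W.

1878 Btu/h

In absolute terms T_C = 293.45 K and T_H = 330.25 K, so ΔT = 36.80 K.
COP_Carnot = T_H/ΔT = 330.25/36.80 = 8.974.
Ẇ_min = Q̇/COP_Carnot = 4940/8.974 = 550.5 W = 1878 Btu/h.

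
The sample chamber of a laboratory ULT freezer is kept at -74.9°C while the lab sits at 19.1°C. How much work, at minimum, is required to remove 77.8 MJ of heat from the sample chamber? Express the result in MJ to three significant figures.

36.9 MJ

In absolute terms T_C = 198.25 K and T_H = 292.25 K, so ΔT = 94.00 K.
The reversible limit is COP_R = T_C/ΔT = 2.109, so W_min = Q_C/COP = Q_C·ΔT/T_C.
W_min = 77.80 × 94.00/198.25 = 36.89 MJ.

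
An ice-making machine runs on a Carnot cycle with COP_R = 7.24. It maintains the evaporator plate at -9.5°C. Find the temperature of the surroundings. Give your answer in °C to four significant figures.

COP_R = T_C/(T_H − T_C) gives T_H − T_C = T_C/COP.
With T_C = 263.65 K, T_H = 263.65 × (1 + 1/7.24) = 300.07 K.
Converting, 300.07 K = 26.92°C.

26.92 °C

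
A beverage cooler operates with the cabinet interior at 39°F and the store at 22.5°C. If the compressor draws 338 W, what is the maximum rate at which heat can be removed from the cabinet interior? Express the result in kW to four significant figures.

5.031 kW

In absolute terms T_C = 277.04 K and T_H = 295.65 K, so ΔT = 18.61 K.
COP_Carnot = T_C/ΔT = 277.04/18.61 = 14.89.
Q̇_max = COP_Carnot × Ẇ = 14.89 × 338.0 W = 5031 W = 5.031 kW.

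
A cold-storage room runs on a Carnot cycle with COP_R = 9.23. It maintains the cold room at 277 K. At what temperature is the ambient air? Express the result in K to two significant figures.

310 K

COP_R = T_C/(T_H − T_C) gives T_H − T_C = T_C/COP.
With T_C = 277.00 K, T_H = 277.00 × (1 + 1/9.23) = 307.01 K.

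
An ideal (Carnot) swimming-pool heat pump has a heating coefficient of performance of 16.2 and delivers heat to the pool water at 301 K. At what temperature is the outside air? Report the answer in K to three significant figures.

282 K

COP_HP = T_H/(T_H − T_C) gives T_H − T_C = T_H/COP.
With T_H = 301.00 K, T_C = 301.00 × (1 − 1/16.2) = 282.42 K.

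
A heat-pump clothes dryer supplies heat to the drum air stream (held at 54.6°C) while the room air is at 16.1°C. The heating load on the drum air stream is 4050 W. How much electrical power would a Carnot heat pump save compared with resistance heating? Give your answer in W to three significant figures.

In absolute terms T_C = 289.25 K and T_H = 327.75 K, so ΔT = 38.50 K.
COP_Carnot = T_H/ΔT = 327.75/38.50 = 8.513.
Resistance heating needs Ẇ_res = Q̇_H = 4050 W; the reversible heat pump needs only Ẇ_hp = Q̇_H/COP = 475.7 W.
Saving = 4050 − 475.7 = 3574 W.

3570 W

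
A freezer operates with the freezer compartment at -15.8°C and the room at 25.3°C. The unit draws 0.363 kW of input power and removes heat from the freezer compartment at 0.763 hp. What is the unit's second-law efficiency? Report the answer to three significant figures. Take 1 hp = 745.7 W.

0.250

Converting, Q̇_C = 0.7630 hp = 0.5690 kW, so COP_actual = Q̇_C/Ẇ = 0.5690/0.3630 = 1.567.
In absolute terms T_C = 257.35 K and T_H = 298.45 K, so ΔT = 41.10 K.
COP_Carnot = T_C/ΔT = 257.35/41.10 = 6.262.
η_II = COP_actual/COP_Carnot = 1.567/6.262 = 0.2503.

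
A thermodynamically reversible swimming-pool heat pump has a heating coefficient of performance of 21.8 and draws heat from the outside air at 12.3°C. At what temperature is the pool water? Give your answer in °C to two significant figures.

COP_HP = T_H/(T_H − T_C) rearranges to T_H = COP·T_C/(COP − 1).
With T_C = 285.45 K, T_H = 21.8 × 285.45/20.80 = 299.17 K.
Converting, 299.17 K = 26.02°C.

26 °C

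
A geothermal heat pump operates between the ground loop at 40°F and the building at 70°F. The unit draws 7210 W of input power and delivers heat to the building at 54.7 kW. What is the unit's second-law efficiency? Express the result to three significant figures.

Converting, Q̇_H = 54.70 kW = 54700 W, so COP_actual = Q̇_H/Ẇ = 54700/7210 = 7.587.
In absolute terms T_C = 277.59 K and T_H = 294.26 K, so ΔT = 16.67 K.
COP_Carnot = T_H/ΔT = 294.26/16.67 = 17.66.
η_II = COP_actual/COP_Carnot = 7.587/17.66 = 0.4297.

0.430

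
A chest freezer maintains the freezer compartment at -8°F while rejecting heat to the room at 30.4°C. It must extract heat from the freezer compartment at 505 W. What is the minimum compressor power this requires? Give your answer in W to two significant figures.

110 W

In absolute terms T_C = 250.93 K and T_H = 303.55 K, so ΔT = 52.62 K.
COP_Carnot = T_C/ΔT = 250.93/52.62 = 4.768.
Ẇ_min = Q̇/COP_Carnot = 505.0/4.768 = 105.9 W.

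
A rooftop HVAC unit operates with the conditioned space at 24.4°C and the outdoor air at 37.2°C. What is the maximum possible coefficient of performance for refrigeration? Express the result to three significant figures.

In absolute terms T_C = 297.55 K and T_H = 310.35 K, so ΔT = 12.80 K.
For a reversible cycle, COP_Carnot = T_C/ΔT = 297.55/12.80 = 23.25.

23.2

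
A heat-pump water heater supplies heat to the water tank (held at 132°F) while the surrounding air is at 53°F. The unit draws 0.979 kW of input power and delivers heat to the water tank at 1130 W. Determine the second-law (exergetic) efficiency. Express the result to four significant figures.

0.1541

Converting, Q̇_H = 1130 W = 1.130 kW, so COP_actual = Q̇_H/Ẇ = 1.130/0.9790 = 1.154.
In absolute terms T_C = 284.82 K and T_H = 328.71 K, so ΔT = 43.89 K.
COP_Carnot = T_H/ΔT = 328.71/43.89 = 7.489.
η_II = COP_actual/COP_Carnot = 1.154/7.489 = 0.1541.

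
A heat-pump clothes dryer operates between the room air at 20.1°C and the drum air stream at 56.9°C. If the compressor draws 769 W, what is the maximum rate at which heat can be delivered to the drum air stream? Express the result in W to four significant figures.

In absolute terms T_C = 293.25 K and T_H = 330.05 K, so ΔT = 36.80 K.
COP_Carnot = T_H/ΔT = 330.05/36.80 = 8.969.
Q̇_max = COP_Carnot × Ẇ = 8.969 × 769.0 W = 6897 W.

6897 W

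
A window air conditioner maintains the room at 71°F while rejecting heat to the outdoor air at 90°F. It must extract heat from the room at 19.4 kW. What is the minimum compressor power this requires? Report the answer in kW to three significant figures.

In absolute terms T_C = 294.82 K and T_H = 305.37 K, so ΔT = 10.56 K.
COP_Carnot = T_C/ΔT = 294.82/10.56 = 27.93.
Ẇ_min = Q̇/COP_Carnot = 19.40/27.93 = 0.6946 kW.

0.695 kW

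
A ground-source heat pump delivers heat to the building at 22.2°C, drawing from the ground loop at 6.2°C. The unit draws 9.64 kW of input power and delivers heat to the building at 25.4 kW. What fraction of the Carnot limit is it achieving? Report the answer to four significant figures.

0.1427

COP_actual = Q̇_H/Ẇ = 25.40/9.640 = 2.635.
In absolute terms T_C = 279.35 K and T_H = 295.35 K, so ΔT = 16.00 K.
COP_Carnot = T_H/ΔT = 295.35/16.00 = 18.46.
η_II = COP_actual/COP_Carnot = 2.635/18.46 = 0.1427.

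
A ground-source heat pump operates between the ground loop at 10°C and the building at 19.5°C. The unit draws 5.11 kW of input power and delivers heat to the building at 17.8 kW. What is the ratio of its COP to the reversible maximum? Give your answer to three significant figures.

COP_actual = Q̇_H/Ẇ = 17.80/5.110 = 3.483.
In absolute terms T_C = 283.15 K and T_H = 292.65 K, so ΔT = 9.500 K.
COP_Carnot = T_H/ΔT = 292.65/9.500 = 30.81.
η_II = COP_actual/COP_Carnot = 3.483/30.81 = 0.1131.

0.113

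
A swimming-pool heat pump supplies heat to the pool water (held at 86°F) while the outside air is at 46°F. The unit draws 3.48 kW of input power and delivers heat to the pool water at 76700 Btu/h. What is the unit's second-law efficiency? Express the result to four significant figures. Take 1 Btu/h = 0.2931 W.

0.4735

Converting, Q̇_H = 76700 Btu/h = 22.48 kW, so COP_actual = Q̇_H/Ẇ = 22.48/3.480 = 6.460.
In absolute terms T_C = 280.93 K and T_H = 303.15 K, so ΔT = 22.22 K.
COP_Carnot = T_H/ΔT = 303.15/22.22 = 13.64.
η_II = COP_actual/COP_Carnot = 6.460/13.64 = 0.4735.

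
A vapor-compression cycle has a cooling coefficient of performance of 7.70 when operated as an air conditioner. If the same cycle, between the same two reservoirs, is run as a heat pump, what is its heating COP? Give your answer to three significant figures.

8.70

The first law on one cycle gives Q_H = Q_C + W, so Q_H/W = Q_C/W + 1.
COP_HP = COP_R + 1 = 7.70 + 1 = 8.70.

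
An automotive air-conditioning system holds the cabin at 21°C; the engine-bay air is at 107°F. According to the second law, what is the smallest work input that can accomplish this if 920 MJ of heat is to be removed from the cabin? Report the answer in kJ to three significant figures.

64600 kJ

In absolute terms T_C = 294.15 K and T_H = 314.82 K, so ΔT = 20.67 K.
The reversible limit is COP_R = T_C/ΔT = 14.23, so W_min = Q_C/COP = Q_C·ΔT/T_C.
W_min = 920.0 × 20.67/294.15 = 64.64 MJ = 64640 kJ.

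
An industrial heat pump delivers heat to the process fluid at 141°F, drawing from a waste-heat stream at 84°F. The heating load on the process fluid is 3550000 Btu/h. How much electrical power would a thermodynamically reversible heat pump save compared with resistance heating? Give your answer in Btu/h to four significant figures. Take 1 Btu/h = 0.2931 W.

3213000 Btu/h

In absolute terms T_C = 302.04 K and T_H = 333.71 K, so ΔT = 31.67 K.
COP_Carnot = T_H/ΔT = 333.71/31.67 = 10.54.
Resistance heating needs Ẇ_res = Q̇_H = 3550000 Btu/h; the reversible heat pump needs only Ẇ_hp = Q̇_H/COP = 336900 Btu/h.
Saving = 3550000 − 336900 = 3213000 Btu/h.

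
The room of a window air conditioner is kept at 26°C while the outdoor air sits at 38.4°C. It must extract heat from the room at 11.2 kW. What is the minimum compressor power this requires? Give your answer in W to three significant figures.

464 W

In absolute terms T_C = 299.15 K and T_H = 311.55 K, so ΔT = 12.40 K.
COP_Carnot = T_C/ΔT = 299.15/12.40 = 24.13.
Ẇ_min = Q̇/COP_Carnot = 11.20/24.13 = 0.4642 kW = 464.2 W.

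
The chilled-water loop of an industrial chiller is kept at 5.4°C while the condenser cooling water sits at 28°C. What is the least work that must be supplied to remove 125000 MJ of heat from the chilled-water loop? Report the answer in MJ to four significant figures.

In absolute terms T_C = 278.55 K and T_H = 301.15 K, so ΔT = 22.60 K.
The reversible limit is COP_R = T_C/ΔT = 12.33, so W_min = Q_C/COP = Q_C·ΔT/T_C.
W_min = 125000 × 22.60/278.55 = 10140 MJ.

10140 MJ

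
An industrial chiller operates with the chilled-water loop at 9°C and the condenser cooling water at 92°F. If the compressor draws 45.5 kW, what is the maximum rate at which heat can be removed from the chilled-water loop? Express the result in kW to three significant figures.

528 kW

In absolute terms T_C = 282.15 K and T_H = 306.48 K, so ΔT = 24.33 K.
COP_Carnot = T_C/ΔT = 282.15/24.33 = 11.60.
Q̇_max = COP_Carnot × Ẇ = 11.60 × 45.50 kW = 527.6 kW.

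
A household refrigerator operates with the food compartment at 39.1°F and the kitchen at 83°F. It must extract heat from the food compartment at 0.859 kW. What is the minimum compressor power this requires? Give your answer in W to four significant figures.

75.61 W

In absolute terms T_C = 277.09 K and T_H = 301.48 K, so ΔT = 24.39 K.
COP_Carnot = T_C/ΔT = 277.09/24.39 = 11.36.
Ẇ_min = Q̇/COP_Carnot = 0.8590/11.36 = 0.07561 kW = 75.61 W.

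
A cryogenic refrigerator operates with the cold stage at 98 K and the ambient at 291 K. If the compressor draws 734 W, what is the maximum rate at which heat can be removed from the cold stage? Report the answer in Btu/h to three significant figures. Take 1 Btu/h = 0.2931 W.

1270 Btu/h

The reservoir spacing is ΔT = 291 − 98 = 193.0 K.
COP_Carnot = T_C/ΔT = 98.00/193.0 = 0.5078.
Q̇_max = COP_Carnot × Ẇ = 0.5078 × 734.0 W = 372.7 W = 1272 Btu/h.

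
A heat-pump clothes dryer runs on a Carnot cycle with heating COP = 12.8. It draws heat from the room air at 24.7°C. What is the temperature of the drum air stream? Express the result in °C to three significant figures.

49.9 °C

COP_HP = T_H/(T_H − T_C) rearranges to T_H = COP·T_C/(COP − 1).
With T_C = 297.85 K, T_H = 12.8 × 297.85/11.80 = 323.09 K.
Converting, 323.09 K = 49.94°C.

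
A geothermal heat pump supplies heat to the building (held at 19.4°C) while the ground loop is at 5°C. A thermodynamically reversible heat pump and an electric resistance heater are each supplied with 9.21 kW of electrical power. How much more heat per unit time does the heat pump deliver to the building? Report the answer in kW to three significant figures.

178 kW

In absolute terms T_C = 278.15 K and T_H = 292.55 K, so ΔT = 14.40 K.
COP_Carnot = T_H/ΔT = 292.55/14.40 = 20.32.
The heat pump delivers Q̇_H = COP × Ẇ = 187.1 kW; the resistance heater delivers Ẇ = 9.210 kW.
Extra = (COP − 1)·Ẇ = 177.9 kW.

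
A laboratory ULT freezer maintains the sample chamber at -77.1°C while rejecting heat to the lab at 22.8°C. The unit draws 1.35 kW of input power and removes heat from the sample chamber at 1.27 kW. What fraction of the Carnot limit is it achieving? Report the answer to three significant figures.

0.479

COP_actual = Q̇_C/Ẇ = 1.270/1.350 = 0.9407.
In absolute terms T_C = 196.05 K and T_H = 295.95 K, so ΔT = 99.90 K.
COP_Carnot = T_C/ΔT = 196.05/99.90 = 1.962.
η_II = COP_actual/COP_Carnot = 0.9407/1.962 = 0.4794.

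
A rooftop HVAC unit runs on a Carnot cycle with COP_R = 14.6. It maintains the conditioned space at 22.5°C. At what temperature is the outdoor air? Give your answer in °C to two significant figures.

COP_R = T_C/(T_H − T_C) gives T_H − T_C = T_C/COP.
With T_C = 295.65 K, T_H = 295.65 × (1 + 1/14.6) = 315.90 K.
Converting, 315.90 K = 42.75°C.

43 °C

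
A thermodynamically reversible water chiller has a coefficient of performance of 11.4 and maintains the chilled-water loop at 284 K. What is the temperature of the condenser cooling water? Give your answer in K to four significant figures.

COP_R = T_C/(T_H − T_C) gives T_H − T_C = T_C/COP.
With T_C = 284.00 K, T_H = 284.00 × (1 + 1/11.4) = 308.91 K.

308.9 K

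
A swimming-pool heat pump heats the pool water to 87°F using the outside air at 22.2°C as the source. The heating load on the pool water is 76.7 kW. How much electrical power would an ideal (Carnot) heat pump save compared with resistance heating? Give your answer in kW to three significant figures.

In absolute terms T_C = 295.35 K and T_H = 303.71 K, so ΔT = 8.356 K.
COP_Carnot = T_H/ΔT = 303.71/8.356 = 36.35.
Resistance heating needs Ẇ_res = Q̇_H = 76.70 kW; the reversible heat pump needs only Ẇ_hp = Q̇_H/COP = 2.110 kW.
Saving = 76.70 − 2.110 = 74.59 kW.

74.6 kW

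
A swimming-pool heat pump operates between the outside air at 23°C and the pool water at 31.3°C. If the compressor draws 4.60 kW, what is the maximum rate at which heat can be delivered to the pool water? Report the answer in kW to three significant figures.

169 kW

In absolute terms T_C = 296.15 K and T_H = 304.45 K, so ΔT = 8.300 K.
COP_Carnot = T_H/ΔT = 304.45/8.300 = 36.68.
Q̇_max = COP_Carnot × Ẇ = 36.68 × 4.600 kW = 168.7 kW.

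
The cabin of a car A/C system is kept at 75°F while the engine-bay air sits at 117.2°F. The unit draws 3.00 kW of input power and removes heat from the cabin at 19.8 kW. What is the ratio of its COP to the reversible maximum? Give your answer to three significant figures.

0.521

COP_actual = Q̇_C/Ẇ = 19.80/3.000 = 6.600.
In absolute terms T_C = 297.04 K and T_H = 320.48 K, so ΔT = 23.44 K.
COP_Carnot = T_C/ΔT = 297.04/23.44 = 12.67.
η_II = COP_actual/COP_Carnot = 6.600/12.67 = 0.5209.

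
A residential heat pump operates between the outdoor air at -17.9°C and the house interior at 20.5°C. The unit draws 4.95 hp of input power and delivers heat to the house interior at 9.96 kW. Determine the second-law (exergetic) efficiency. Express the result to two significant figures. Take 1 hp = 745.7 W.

Converting, Q̇_H = 9.960 kW = 13.36 hp, so COP_actual = Q̇_H/Ẇ = 13.36/4.950 = 2.698.
In absolute terms T_C = 255.25 K and T_H = 293.65 K, so ΔT = 38.40 K.
COP_Carnot = T_H/ΔT = 293.65/38.40 = 7.647.
η_II = COP_actual/COP_Carnot = 2.698/7.647 = 0.3529.

0.35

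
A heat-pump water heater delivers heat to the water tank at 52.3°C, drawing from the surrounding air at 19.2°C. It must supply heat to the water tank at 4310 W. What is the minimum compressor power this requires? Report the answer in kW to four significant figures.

0.4383 kW

In absolute terms T_C = 292.35 K and T_H = 325.45 K, so ΔT = 33.10 K.
COP_Carnot = T_H/ΔT = 325.45/33.10 = 9.832.
Ẇ_min = Q̇/COP_Carnot = 4310/9.832 = 438.3 W = 0.4383 kW.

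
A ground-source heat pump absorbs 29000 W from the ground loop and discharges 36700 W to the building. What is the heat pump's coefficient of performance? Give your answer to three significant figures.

4.77

The first law gives Q̇_H = Q̇_C + Ẇ, so the three rates are Q̇_C = 29000, Q̇_H = 36700, Ẇ = 7700 W.
COP_HP = Q̇_H/Ẇ = 36700/7700 = 4.766.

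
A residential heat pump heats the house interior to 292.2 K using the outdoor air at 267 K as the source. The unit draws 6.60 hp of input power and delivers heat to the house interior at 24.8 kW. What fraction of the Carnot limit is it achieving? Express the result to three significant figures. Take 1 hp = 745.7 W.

Converting, Q̇_H = 24.80 kW = 33.26 hp, so COP_actual = Q̇_H/Ẇ = 33.26/6.600 = 5.039.
The reservoir spacing is ΔT = 292.2 − 267 = 25.20 K.
COP_Carnot = T_H/ΔT = 292.20/25.20 = 11.60.
η_II = COP_actual/COP_Carnot = 5.039/11.60 = 0.4346.

0.435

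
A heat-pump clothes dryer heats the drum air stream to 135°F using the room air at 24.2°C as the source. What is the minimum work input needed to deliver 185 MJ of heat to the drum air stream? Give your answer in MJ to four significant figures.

18.49 MJ

In absolute terms T_C = 297.35 K and T_H = 330.37 K, so ΔT = 33.02 K.
The reversible limit is COP_HP = T_H/ΔT = 10.00, so W_min = Q_H/COP = Q_H·ΔT/T_H.
W_min = 185.0 × 33.02/330.37 = 18.49 MJ.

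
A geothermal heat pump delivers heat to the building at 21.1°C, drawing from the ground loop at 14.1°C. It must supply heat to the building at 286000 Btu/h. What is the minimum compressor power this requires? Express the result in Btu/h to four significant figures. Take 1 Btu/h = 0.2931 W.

In absolute terms T_C = 287.25 K and T_H = 294.25 K, so ΔT = 7.000 K.
COP_Carnot = T_H/ΔT = 294.25/7.000 = 42.04.
Ẇ_min = Q̇/COP_Carnot = 286000/42.04 = 6804 Btu/h.

6804 Btu/h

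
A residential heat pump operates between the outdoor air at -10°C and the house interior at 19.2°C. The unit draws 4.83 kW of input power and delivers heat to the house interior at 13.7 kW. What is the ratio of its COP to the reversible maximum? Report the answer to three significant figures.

0.283

COP_actual = Q̇_H/Ẇ = 13.70/4.830 = 2.836.
In absolute terms T_C = 263.15 K and T_H = 292.35 K, so ΔT = 29.20 K.
COP_Carnot = T_H/ΔT = 292.35/29.20 = 10.01.
η_II = COP_actual/COP_Carnot = 2.836/10.01 = 0.2833.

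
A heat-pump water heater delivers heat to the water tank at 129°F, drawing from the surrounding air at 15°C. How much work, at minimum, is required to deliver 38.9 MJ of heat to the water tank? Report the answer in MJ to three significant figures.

4.63 MJ

In absolute terms T_C = 288.15 K and T_H = 327.04 K, so ΔT = 38.89 K.
The reversible limit is COP_HP = T_H/ΔT = 8.410, so W_min = Q_H/COP = Q_H·ΔT/T_H.
W_min = 38.90 × 38.89/327.04 = 4.626 MJ.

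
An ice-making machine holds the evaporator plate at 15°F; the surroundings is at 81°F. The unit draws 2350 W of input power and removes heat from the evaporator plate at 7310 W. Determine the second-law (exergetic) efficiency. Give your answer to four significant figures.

COP_actual = Q̇_C/Ẇ = 7310/2350 = 3.111.
In absolute terms T_C = 263.71 K and T_H = 300.37 K, so ΔT = 36.67 K.
COP_Carnot = T_C/ΔT = 263.71/36.67 = 7.192.
η_II = COP_actual/COP_Carnot = 3.111/7.192 = 0.4325.

0.4325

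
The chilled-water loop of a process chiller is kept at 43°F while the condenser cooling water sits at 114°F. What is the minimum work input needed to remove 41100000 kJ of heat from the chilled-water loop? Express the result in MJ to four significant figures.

5805 MJ

In absolute terms T_C = 279.26 K and T_H = 318.71 K, so ΔT = 39.44 K.
The reversible limit is COP_R = T_C/ΔT = 7.080, so W_min = Q_C/COP = Q_C·ΔT/T_C.
W_min = 41100000 × 39.44/279.26 = 5805000 kJ = 5805 MJ.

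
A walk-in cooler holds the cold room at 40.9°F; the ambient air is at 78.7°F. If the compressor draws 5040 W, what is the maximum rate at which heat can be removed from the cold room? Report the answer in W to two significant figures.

In absolute terms T_C = 278.09 K and T_H = 299.09 K, so ΔT = 21.00 K.
COP_Carnot = T_C/ΔT = 278.09/21.00 = 13.24.
Q̇_max = COP_Carnot × Ẇ = 13.24 × 5040 W = 66740 W.

67000 W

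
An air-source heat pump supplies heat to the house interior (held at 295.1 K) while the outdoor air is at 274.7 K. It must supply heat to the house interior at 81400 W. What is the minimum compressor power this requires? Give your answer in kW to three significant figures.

The reservoir spacing is ΔT = 295.1 − 274.7 = 20.40 K.
COP_Carnot = T_H/ΔT = 295.10/20.40 = 14.47.
Ẇ_min = Q̇/COP_Carnot = 81400/14.47 = 5627 W = 5.627 kW.

5.63 kW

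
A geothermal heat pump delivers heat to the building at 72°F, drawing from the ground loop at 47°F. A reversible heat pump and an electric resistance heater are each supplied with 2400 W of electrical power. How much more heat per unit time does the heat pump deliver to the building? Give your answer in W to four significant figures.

48640 W

In absolute terms T_C = 281.48 K and T_H = 295.37 K, so ΔT = 13.89 K.
COP_Carnot = T_H/ΔT = 295.37/13.89 = 21.27.
The heat pump delivers Q̇_H = COP × Ẇ = 51040 W; the resistance heater delivers Ẇ = 2400 W.
Extra = (COP − 1)·Ẇ = 48640 W.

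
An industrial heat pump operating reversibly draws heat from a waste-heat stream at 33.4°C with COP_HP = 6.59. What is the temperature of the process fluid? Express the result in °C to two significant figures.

88 °C

COP_HP = T_H/(T_H − T_C) rearranges to T_H = COP·T_C/(COP − 1).
With T_C = 306.55 K, T_H = 6.59 × 306.55/5.590 = 361.39 K.
Converting, 361.39 K = 88.24°C.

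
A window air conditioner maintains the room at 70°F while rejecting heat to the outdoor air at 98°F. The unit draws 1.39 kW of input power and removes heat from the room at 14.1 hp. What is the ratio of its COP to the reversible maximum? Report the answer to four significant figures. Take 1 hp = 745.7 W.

0.3999

Converting, Q̇_C = 14.10 hp = 10.51 kW, so COP_actual = Q̇_C/Ẇ = 10.51/1.390 = 7.564.
In absolute terms T_C = 294.26 K and T_H = 309.82 K, so ΔT = 15.56 K.
COP_Carnot = T_C/ΔT = 294.26/15.56 = 18.92.
η_II = COP_actual/COP_Carnot = 7.564/18.92 = 0.3999.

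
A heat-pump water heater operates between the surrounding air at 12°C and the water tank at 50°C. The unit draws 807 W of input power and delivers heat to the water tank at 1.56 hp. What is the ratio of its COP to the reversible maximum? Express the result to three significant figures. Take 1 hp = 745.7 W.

0.170

Converting, Q̇_H = 1.560 hp = 1163 W, so COP_actual = Q̇_H/Ẇ = 1163/807.0 = 1.442.
In absolute terms T_C = 285.15 K and T_H = 323.15 K, so ΔT = 38.00 K.
COP_Carnot = T_H/ΔT = 323.15/38.00 = 8.504.
η_II = COP_actual/COP_Carnot = 1.442/8.504 = 0.1695.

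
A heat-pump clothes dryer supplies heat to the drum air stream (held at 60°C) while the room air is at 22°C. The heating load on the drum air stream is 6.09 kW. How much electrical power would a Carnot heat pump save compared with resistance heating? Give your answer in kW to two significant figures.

In absolute terms T_C = 295.15 K and T_H = 333.15 K, so ΔT = 38.00 K.
COP_Carnot = T_H/ΔT = 333.15/38.00 = 8.767.
Resistance heating needs Ẇ_res = Q̇_H = 6.090 kW; the reversible heat pump needs only Ẇ_hp = Q̇_H/COP = 0.6946 kW.
Saving = 6.090 − 0.6946 = 5.395 kW.

5.4 kW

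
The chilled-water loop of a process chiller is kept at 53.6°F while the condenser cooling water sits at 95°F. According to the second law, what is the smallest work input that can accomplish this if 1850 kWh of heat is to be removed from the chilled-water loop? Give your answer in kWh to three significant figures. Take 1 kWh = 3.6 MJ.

149 kWh

In absolute terms T_C = 285.15 K and T_H = 308.15 K, so ΔT = 23.00 K.
The reversible limit is COP_R = T_C/ΔT = 12.40, so W_min = Q_C/COP = Q_C·ΔT/T_C.
W_min = 1850 × 23.00/285.15 = 149.2 kWh.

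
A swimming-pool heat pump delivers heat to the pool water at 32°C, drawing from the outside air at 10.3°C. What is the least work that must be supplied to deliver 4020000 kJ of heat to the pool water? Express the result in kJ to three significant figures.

In absolute terms T_C = 283.45 K and T_H = 305.15 K, so ΔT = 21.70 K.
The reversible limit is COP_HP = T_H/ΔT = 14.06, so W_min = Q_H/COP = Q_H·ΔT/T_H.
W_min = 4020000 × 21.70/305.15 = 285900 kJ.

286000 kJ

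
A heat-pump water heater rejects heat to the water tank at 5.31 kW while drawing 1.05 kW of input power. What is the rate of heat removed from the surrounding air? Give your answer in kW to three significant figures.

4.26 kW

For a cyclic device the first law requires Q̇_H = Q̇_C + Ẇ.
Q̇_C = Q̇_H − Ẇ = 4.260 kW.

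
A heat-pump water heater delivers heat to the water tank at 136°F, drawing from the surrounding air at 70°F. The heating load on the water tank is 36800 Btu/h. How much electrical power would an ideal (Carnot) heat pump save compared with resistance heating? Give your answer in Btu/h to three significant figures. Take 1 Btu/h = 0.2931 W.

32700 Btu/h

In absolute terms T_C = 294.26 K and T_H = 330.93 K, so ΔT = 36.67 K.
COP_Carnot = T_H/ΔT = 330.93/36.67 = 9.025.
Resistance heating needs Ẇ_res = Q̇_H = 36800 Btu/h; the reversible heat pump needs only Ẇ_hp = Q̇_H/COP = 4077 Btu/h.
Saving = 36800 − 4077 = 32720 Btu/h.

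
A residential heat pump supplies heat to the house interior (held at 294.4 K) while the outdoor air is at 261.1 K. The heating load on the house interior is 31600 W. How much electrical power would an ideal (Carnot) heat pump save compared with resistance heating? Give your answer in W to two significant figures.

The reservoir spacing is ΔT = 294.4 − 261.1 = 33.30 K.
COP_Carnot = T_H/ΔT = 294.40/33.30 = 8.841.
Resistance heating needs Ẇ_res = Q̇_H = 31600 W; the reversible heat pump needs only Ẇ_hp = Q̇_H/COP = 3574 W.
Saving = 31600 − 3574 = 28030 W.

28000 W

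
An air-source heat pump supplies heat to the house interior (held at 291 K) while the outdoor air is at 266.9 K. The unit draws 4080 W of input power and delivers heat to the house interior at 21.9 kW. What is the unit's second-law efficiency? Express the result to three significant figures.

0.445

Converting, Q̇_H = 21.90 kW = 21900 W, so COP_actual = Q̇_H/Ẇ = 21900/4080 = 5.368.
The reservoir spacing is ΔT = 291 − 266.9 = 24.10 K.
COP_Carnot = T_H/ΔT = 291.00/24.10 = 12.07.
η_II = COP_actual/COP_Carnot = 5.368/12.07 = 0.4445.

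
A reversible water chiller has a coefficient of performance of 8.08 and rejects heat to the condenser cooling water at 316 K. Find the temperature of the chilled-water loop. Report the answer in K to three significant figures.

281 K

For a Carnot refrigerator COP_R = T_C/(T_H − T_C), so T_C = COP·T_H/(1 + COP).
With T_H = 316.00 K, T_C = 8.08 × 316.00/9.080 = 281.20 K.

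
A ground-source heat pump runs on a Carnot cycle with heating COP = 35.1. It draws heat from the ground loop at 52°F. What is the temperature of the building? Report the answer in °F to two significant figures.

67 °F

COP_HP = T_H/(T_H − T_C) rearranges to T_H = COP·T_C/(COP − 1).
With T_C = 284.26 K, T_H = 35.1 × 284.26/34.10 = 292.60 K.
Converting, 292.60 K = 67.00°F.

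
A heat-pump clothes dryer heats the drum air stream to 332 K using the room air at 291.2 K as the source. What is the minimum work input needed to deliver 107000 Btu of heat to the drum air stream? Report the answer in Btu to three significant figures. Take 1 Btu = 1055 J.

The reservoir spacing is ΔT = 332 − 291.2 = 40.80 K.
The reversible limit is COP_HP = T_H/ΔT = 8.137, so W_min = Q_H/COP = Q_H·ΔT/T_H.
W_min = 107000 × 40.80/332.00 = 13150 Btu.

13100 Btu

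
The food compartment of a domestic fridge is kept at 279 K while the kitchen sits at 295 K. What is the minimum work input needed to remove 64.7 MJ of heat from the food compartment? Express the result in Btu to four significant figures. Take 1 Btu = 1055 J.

The reservoir spacing is ΔT = 295 − 279 = 16.00 K.
The reversible limit is COP_R = T_C/ΔT = 17.44, so W_min = Q_C/COP = Q_C·ΔT/T_C.
W_min = 64.70 × 16.00/279.00 = 3.710 MJ = 3517 Btu.

3517 Btu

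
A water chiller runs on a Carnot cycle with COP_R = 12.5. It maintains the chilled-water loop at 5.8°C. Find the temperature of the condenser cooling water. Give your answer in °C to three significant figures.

COP_R = T_C/(T_H − T_C) gives T_H − T_C = T_C/COP.
With T_C = 278.95 K, T_H = 278.95 × (1 + 1/12.5) = 301.27 K.
Converting, 301.27 K = 28.12°C.

28.1 °C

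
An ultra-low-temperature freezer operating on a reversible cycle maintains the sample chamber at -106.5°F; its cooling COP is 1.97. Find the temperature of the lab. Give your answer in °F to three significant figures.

COP_R = T_C/(T_H − T_C) gives T_H − T_C = T_C/COP.
With T_C = 196.21 K, T_H = 196.21 × (1 + 1/1.97) = 295.80 K.
Converting, 295.80 K = 72.77°F.

72.8 °F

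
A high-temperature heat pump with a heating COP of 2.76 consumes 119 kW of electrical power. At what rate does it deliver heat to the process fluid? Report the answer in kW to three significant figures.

Q̇_H = COP_HP × Ẇ = 2.76 × 119.0 = 328.4 kW.

328 kW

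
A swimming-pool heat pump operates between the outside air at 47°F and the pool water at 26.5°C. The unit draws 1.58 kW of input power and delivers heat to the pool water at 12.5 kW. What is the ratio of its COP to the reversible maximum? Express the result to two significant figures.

0.48

COP_actual = Q̇_H/Ẇ = 12.50/1.580 = 7.911.
In absolute terms T_C = 281.48 K and T_H = 299.65 K, so ΔT = 18.17 K.
COP_Carnot = T_H/ΔT = 299.65/18.17 = 16.49.
η_II = COP_actual/COP_Carnot = 7.911/16.49 = 0.4796.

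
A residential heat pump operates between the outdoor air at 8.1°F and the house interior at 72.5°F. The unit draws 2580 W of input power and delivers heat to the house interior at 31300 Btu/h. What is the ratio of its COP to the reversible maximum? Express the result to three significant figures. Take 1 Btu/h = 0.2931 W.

Converting, Q̇_H = 31300 Btu/h = 9174 W, so COP_actual = Q̇_H/Ẇ = 9174/2580 = 3.556.
In absolute terms T_C = 259.87 K and T_H = 295.65 K, so ΔT = 35.78 K.
COP_Carnot = T_H/ΔT = 295.65/35.78 = 8.264.
η_II = COP_actual/COP_Carnot = 3.556/8.264 = 0.4303.

0.430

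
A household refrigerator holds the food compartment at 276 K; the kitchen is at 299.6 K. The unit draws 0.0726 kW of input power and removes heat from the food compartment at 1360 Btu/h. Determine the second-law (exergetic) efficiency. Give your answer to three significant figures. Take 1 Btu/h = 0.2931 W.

0.469

Converting, Q̇_C = 1360 Btu/h = 0.3986 kW, so COP_actual = Q̇_C/Ẇ = 0.3986/0.07260 = 5.491.
The reservoir spacing is ΔT = 299.6 − 276 = 23.60 K.
COP_Carnot = T_C/ΔT = 276.00/23.60 = 11.69.
η_II = COP_actual/COP_Carnot = 5.491/11.69 = 0.4695.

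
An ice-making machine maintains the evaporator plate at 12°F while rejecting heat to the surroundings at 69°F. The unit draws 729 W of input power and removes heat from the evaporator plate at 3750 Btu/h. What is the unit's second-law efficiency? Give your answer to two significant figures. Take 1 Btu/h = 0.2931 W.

Converting, Q̇_C = 3750 Btu/h = 1099 W, so COP_actual = Q̇_C/Ẇ = 1099/729.0 = 1.508.
In absolute terms T_C = 262.04 K and T_H = 293.71 K, so ΔT = 31.67 K.
COP_Carnot = T_C/ΔT = 262.04/31.67 = 8.275.
η_II = COP_actual/COP_Carnot = 1.508/8.275 = 0.1822.

0.18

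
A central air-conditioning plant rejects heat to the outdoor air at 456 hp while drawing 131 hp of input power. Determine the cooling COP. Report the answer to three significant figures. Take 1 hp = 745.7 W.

2.48

The first law gives Q̇_H = Q̇_C + Ẇ, so the three rates are Q̇_C = 325.0, Q̇_H = 456.0, Ẇ = 131.0 hp.
COP_R = Q̇_C/Ẇ = 325.0/131.0 = 2.481.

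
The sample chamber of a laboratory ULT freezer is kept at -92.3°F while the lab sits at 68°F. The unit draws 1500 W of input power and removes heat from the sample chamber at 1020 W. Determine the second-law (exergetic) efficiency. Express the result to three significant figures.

0.297

COP_actual = Q̇_C/Ẇ = 1020/1500 = 0.6800.
In absolute terms T_C = 204.09 K and T_H = 293.15 K, so ΔT = 89.06 K.
COP_Carnot = T_C/ΔT = 204.09/89.06 = 2.292.
η_II = COP_actual/COP_Carnot = 0.6800/2.292 = 0.2967.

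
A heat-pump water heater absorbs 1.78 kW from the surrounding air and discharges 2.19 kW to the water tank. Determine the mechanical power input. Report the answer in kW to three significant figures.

0.410 kW

For a cyclic device the first law requires Q̇_H = Q̇_C + Ẇ.
Ẇ = Q̇_H − Q̇_C = 0.4100 kW.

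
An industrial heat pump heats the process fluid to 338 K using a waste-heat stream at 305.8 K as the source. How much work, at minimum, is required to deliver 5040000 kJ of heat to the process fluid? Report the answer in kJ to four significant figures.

The reservoir spacing is ΔT = 338 − 305.8 = 32.20 K.
The reversible limit is COP_HP = T_H/ΔT = 10.50, so W_min = Q_H/COP = Q_H·ΔT/T_H.
W_min = 5040000 × 32.20/338.00 = 480100 kJ.

480100 kJ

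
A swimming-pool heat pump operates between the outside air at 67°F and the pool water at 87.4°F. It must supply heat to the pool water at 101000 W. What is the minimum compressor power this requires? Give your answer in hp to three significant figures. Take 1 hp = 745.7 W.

In absolute terms T_C = 292.59 K and T_H = 303.93 K, so ΔT = 11.33 K.
COP_Carnot = T_H/ΔT = 303.93/11.33 = 26.82.
Ẇ_min = Q̇/COP_Carnot = 101000/26.82 = 3766 W = 5.051 hp.

5.05 hp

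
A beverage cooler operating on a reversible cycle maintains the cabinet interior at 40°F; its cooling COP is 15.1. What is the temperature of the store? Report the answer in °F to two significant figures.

COP_R = T_C/(T_H − T_C) gives T_H − T_C = T_C/COP.
With T_C = 277.59 K, T_H = 277.59 × (1 + 1/15.1) = 295.98 K.
Converting, 295.98 K = 73.09°F.

73 °F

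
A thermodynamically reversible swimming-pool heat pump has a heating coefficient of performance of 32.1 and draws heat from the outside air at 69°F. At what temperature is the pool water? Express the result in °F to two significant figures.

86 °F

COP_HP = T_H/(T_H − T_C) rearranges to T_H = COP·T_C/(COP − 1).
With T_C = 293.71 K, T_H = 32.1 × 293.71/31.10 = 303.15 K.
Converting, 303.15 K = 86.00°F.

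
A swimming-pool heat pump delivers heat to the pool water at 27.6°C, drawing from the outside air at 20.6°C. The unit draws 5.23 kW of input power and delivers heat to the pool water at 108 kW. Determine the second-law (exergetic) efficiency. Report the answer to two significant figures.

0.48

COP_actual = Q̇_H/Ẇ = 108.0/5.230 = 20.65.
In absolute terms T_C = 293.75 K and T_H = 300.75 K, so ΔT = 7.000 K.
COP_Carnot = T_H/ΔT = 300.75/7.000 = 42.96.
η_II = COP_actual/COP_Carnot = 20.65/42.96 = 0.4806.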